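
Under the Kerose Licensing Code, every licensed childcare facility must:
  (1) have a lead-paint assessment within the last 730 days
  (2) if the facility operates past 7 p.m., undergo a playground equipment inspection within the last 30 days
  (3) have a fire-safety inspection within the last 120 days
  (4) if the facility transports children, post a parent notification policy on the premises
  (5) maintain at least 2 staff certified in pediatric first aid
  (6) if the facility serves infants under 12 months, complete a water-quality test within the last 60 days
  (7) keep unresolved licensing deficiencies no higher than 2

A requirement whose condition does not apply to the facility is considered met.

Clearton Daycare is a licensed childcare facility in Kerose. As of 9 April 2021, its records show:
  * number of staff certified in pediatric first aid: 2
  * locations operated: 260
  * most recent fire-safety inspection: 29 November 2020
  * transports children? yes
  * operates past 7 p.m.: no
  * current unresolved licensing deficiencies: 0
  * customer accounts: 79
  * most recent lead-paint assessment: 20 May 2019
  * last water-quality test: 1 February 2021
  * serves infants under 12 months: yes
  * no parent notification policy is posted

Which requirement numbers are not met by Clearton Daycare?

3, 4, 6

1. lead-paint assessment 690 days ago vs limit 730 → met
2. condition 'operates past 7 p.m.' does not hold → requirement n/a → met
3. fire-safety inspection 131 days ago vs limit 120 → not met
4. condition 'transports children' holds; parent notification policy absent → not met
5. staff certified in pediatric first aid 2 ≥ 2 → met
6. condition 'serves infants under 12 months' holds; water-quality test 67 days ago vs limit 60 → not met
7. unresolved licensing deficiencies 0 ≤ 2 → met
Not met: 3, 4, 6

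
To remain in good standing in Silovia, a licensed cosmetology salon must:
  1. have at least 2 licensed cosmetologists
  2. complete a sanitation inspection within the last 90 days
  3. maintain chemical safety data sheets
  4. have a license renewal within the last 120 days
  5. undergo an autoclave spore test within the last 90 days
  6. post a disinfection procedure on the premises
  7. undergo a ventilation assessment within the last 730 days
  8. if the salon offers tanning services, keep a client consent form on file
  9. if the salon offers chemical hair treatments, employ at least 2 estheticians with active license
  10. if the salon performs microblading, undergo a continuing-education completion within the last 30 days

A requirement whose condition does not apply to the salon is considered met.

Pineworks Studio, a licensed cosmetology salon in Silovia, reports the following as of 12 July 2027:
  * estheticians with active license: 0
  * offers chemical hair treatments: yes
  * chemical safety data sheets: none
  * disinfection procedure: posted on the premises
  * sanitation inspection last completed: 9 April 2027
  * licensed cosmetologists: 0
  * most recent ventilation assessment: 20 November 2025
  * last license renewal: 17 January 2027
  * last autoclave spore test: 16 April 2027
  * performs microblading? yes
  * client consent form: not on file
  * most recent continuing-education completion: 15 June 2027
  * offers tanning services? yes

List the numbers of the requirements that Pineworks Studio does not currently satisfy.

1. licensed cosmetologists 0 < 2 → not met
2. sanitation inspection 94 days ago vs limit 90 → not met
3. chemical safety data sheets absent → not met
4. license renewal 176 days ago vs limit 120 → not met
5. autoclave spore test 87 days ago vs limit 90 → met
6. disinfection procedure present → met
7. ventilation assessment 599 days ago vs limit 730 → met
8. condition 'offers tanning services' holds; client consent form absent → not met
9. condition 'offers chemical hair treatments' holds; estheticians with active license 0 < 2 → not met
10. condition 'performs microblading' holds; continuing-education completion 27 days ago vs limit 30 → met
Not met: 1, 2, 3, 4, 8, 9

1, 2, 3, 4, 8, 9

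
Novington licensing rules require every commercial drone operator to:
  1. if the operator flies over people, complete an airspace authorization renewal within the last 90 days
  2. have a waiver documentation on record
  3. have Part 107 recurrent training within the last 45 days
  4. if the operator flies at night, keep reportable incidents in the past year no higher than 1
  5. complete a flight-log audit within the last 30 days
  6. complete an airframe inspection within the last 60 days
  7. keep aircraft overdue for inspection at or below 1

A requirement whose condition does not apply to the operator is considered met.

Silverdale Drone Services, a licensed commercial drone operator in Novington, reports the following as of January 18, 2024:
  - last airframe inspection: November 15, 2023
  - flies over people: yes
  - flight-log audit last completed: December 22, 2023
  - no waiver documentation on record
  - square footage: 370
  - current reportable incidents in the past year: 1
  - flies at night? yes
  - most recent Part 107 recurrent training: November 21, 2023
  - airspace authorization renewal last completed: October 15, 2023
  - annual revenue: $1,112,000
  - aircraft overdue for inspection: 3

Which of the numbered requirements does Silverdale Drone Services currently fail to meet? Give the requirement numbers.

1, 2, 3, 6, 7

1. condition 'flies over people' holds; airspace authorization renewal 95 days ago vs limit 90 → not met
2. waiver documentation absent → not met
3. Part 107 recurrent training 58 days ago vs limit 45 → not met
4. condition 'flies at night' holds; reportable incidents in the past year 1 ≤ 1 → met
5. flight-log audit 27 days ago vs limit 30 → met
6. airframe inspection 64 days ago vs limit 60 → not met
7. aircraft overdue for inspection 3 > 1 → not met
Not met: 1, 2, 3, 6, 7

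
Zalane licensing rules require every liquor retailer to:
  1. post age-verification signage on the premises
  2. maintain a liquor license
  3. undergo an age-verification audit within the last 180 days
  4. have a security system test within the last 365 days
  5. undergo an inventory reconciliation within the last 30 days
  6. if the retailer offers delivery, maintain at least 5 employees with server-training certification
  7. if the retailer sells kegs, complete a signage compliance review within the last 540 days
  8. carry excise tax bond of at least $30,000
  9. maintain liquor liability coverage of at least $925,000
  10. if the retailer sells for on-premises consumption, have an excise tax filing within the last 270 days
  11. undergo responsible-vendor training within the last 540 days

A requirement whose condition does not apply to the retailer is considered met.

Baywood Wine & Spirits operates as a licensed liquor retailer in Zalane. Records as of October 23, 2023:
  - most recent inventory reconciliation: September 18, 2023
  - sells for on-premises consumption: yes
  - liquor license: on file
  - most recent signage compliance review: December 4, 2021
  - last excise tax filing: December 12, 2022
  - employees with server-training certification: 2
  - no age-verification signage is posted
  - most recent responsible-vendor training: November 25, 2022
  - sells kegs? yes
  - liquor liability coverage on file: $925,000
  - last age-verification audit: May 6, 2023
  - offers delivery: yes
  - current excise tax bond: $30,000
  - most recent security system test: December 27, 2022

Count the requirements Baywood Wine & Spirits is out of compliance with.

5

1. age-verification signage absent → not met
2. liquor license present → met
3. age-verification audit 170 days ago vs limit 180 → met
4. security system test 300 days ago vs limit 365 → met
5. inventory reconciliation 35 days ago vs limit 30 → not met
6. condition 'offers delivery' holds; employees with server-training certification 2 < 5 → not met
7. condition 'sells kegs' holds; signage compliance review 688 days ago vs limit 540 → not met
8. excise tax bond $30,000 ≥ $30,000 → met
9. liquor liability coverage $925,000 ≥ $925,000 → met
10. condition 'sells for on-premises consumption' holds; excise tax filing 315 days ago vs limit 270 → not met
11. responsible-vendor training 332 days ago vs limit 540 → met
Not met: 5 of 11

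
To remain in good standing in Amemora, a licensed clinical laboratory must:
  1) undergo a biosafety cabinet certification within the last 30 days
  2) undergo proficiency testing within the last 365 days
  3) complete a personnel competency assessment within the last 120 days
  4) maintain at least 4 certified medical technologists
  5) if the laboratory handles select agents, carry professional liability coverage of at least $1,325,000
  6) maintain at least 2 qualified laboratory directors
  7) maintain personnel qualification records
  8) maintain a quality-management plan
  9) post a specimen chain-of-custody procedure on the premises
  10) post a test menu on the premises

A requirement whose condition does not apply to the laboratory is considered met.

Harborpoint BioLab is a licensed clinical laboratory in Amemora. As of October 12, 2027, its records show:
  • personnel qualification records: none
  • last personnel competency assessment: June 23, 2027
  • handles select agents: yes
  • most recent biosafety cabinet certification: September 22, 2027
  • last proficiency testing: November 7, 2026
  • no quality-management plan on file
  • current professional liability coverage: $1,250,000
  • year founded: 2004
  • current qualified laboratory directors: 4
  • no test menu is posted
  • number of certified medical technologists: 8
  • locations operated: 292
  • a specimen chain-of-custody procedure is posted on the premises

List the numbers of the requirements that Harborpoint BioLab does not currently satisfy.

1. biosafety cabinet certification 20 days ago vs limit 30 → met
2. proficiency testing 339 days ago vs limit 365 → met
3. personnel competency assessment 111 days ago vs limit 120 → met
4. certified medical technologists 8 ≥ 4 → met
5. condition 'handles select agents' holds; professional liability coverage $1,250,000 < $1,325,000 → not met
6. qualified laboratory directors 4 ≥ 2 → met
7. personnel qualification records absent → not met
8. quality-management plan absent → not met
9. specimen chain-of-custody procedure present → met
10. test menu absent → not met
Not met: 5, 7, 8, 10

5, 7, 8, 10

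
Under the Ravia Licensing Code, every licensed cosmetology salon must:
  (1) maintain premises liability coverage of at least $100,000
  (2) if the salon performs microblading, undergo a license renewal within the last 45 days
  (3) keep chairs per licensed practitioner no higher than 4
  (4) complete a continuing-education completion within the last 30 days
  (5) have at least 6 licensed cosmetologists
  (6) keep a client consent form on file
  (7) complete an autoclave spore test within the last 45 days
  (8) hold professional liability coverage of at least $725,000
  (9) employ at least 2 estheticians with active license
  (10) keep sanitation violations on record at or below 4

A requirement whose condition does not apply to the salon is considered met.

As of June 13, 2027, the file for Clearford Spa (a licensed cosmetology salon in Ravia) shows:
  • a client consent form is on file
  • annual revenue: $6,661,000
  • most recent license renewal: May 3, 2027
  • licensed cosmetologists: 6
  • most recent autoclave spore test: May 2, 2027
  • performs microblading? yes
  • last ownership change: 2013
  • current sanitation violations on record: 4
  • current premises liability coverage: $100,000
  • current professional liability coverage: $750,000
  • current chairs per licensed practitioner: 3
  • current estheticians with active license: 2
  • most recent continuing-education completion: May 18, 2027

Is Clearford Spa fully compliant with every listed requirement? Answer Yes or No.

Yes

1. premises liability coverage $100,000 ≥ $100,000 → met
2. condition 'performs microblading' holds; license renewal 41 days ago vs limit 45 → met
3. chairs per licensed practitioner 3 ≤ 4 → met
4. continuing-education completion 26 days ago vs limit 30 → met
5. licensed cosmetologists 6 ≥ 6 → met
6. client consent form present → met
7. autoclave spore test 42 days ago vs limit 45 → met
8. professional liability coverage $750,000 ≥ $725,000 → met
9. estheticians with active license 2 ≥ 2 → met
10. sanitation violations on record 4 ≤ 4 → met
All met.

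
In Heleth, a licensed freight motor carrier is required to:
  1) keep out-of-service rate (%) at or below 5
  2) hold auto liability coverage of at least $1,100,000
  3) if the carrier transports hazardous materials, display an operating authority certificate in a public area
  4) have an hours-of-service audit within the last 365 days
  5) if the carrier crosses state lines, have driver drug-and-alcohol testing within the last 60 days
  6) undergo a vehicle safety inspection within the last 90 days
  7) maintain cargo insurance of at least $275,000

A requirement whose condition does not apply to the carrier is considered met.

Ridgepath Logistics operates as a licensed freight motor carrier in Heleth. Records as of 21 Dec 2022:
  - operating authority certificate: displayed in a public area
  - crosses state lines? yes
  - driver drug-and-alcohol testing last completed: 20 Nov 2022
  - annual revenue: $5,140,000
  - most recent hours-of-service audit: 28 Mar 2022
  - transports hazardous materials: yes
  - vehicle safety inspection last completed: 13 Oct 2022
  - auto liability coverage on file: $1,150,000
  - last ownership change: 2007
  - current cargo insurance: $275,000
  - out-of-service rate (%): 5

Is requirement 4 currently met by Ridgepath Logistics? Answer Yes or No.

4. hours-of-service audit 268 days ago vs limit 365 → met

Yes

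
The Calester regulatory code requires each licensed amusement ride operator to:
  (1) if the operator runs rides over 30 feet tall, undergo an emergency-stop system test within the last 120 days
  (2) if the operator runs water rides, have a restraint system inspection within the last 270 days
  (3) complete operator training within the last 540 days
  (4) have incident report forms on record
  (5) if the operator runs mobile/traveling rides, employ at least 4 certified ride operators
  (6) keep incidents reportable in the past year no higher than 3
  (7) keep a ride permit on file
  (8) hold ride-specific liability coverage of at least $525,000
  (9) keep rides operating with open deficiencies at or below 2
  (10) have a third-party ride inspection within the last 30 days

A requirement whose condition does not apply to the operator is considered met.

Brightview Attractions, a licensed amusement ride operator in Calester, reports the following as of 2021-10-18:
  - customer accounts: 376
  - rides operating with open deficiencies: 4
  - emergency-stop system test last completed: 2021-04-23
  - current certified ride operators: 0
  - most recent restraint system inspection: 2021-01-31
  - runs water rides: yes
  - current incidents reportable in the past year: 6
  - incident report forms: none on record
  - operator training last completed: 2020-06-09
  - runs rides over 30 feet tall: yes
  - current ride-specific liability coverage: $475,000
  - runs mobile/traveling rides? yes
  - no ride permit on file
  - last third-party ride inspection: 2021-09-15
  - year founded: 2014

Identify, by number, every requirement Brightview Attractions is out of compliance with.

1, 4, 5, 6, 7, 8, 9, 10

1. condition 'runs rides over 30 feet tall' holds; emergency-stop system test 178 days ago vs limit 120 → not met
2. condition 'runs water rides' holds; restraint system inspection 260 days ago vs limit 270 → met
3. operator training 496 days ago vs limit 540 → met
4. incident report forms absent → not met
5. condition 'runs mobile/traveling rides' holds; certified ride operators 0 < 4 → not met
6. incidents reportable in the past year 6 > 3 → not met
7. ride permit absent → not met
8. ride-specific liability coverage $475,000 < $525,000 → not met
9. rides operating with open deficiencies 4 > 2 → not met
10. third-party ride inspection 33 days ago vs limit 30 → not met
Not met: 1, 4, 5, 6, 7, 8, 9, 10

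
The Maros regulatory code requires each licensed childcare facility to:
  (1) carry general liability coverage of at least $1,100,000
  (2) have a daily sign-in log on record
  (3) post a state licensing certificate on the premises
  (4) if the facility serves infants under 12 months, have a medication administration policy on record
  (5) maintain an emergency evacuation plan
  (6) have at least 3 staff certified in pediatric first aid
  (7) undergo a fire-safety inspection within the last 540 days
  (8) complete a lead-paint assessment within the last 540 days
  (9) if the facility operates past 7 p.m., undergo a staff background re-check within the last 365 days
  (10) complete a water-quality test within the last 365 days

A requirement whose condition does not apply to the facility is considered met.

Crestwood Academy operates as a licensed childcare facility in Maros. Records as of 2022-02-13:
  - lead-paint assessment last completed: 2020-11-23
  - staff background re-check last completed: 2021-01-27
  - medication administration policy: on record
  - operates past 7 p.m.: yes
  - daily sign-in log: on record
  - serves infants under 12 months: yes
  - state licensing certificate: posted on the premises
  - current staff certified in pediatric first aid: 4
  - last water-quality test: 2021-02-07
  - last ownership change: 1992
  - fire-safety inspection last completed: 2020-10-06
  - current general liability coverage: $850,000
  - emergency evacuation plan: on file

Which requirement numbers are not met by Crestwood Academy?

1. general liability coverage $850,000 < $1,100,000 → not met
2. daily sign-in log present → met
3. state licensing certificate present → met
4. condition 'serves infants under 12 months' holds; medication administration policy present → met
5. emergency evacuation plan present → met
6. staff certified in pediatric first aid 4 ≥ 3 → met
7. fire-safety inspection 495 days ago vs limit 540 → met
8. lead-paint assessment 447 days ago vs limit 540 → met
9. condition 'operates past 7 p.m.' holds; staff background re-check 382 days ago vs limit 365 → not met
10. water-quality test 371 days ago vs limit 365 → not met
Not met: 1, 9, 10

1, 9, 10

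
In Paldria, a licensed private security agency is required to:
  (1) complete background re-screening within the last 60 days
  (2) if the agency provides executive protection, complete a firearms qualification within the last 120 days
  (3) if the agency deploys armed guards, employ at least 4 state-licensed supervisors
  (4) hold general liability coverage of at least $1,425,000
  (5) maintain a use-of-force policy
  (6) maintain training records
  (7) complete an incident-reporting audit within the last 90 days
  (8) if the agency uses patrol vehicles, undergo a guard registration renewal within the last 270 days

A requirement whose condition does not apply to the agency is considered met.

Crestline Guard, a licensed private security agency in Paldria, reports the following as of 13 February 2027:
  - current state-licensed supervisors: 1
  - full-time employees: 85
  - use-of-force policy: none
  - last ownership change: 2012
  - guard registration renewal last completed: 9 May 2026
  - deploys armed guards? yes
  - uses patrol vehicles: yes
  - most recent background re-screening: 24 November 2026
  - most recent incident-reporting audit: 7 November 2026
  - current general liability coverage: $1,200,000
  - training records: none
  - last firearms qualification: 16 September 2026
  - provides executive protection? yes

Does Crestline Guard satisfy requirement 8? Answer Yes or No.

8. condition 'uses patrol vehicles' holds; guard registration renewal 280 days ago vs limit 270 → not met

No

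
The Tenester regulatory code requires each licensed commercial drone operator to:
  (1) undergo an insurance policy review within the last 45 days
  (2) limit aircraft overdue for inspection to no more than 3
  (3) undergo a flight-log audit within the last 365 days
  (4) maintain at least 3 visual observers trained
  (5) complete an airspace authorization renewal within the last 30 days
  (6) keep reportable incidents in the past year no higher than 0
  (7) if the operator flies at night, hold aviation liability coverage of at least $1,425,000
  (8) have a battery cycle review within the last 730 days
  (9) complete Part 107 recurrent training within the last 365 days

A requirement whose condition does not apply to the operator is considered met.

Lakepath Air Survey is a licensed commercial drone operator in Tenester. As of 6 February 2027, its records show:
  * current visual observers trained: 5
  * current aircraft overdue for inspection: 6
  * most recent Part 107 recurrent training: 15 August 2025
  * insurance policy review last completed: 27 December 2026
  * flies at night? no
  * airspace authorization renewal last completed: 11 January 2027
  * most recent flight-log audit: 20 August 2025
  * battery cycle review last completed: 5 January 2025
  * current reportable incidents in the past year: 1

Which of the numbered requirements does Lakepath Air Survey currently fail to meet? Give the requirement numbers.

1. insurance policy review 41 days ago vs limit 45 → met
2. aircraft overdue for inspection 6 > 3 → not met
3. flight-log audit 535 days ago vs limit 365 → not met
4. visual observers trained 5 ≥ 3 → met
5. airspace authorization renewal 26 days ago vs limit 30 → met
6. reportable incidents in the past year 1 > 0 → not met
7. condition 'flies at night' does not hold → requirement n/a → met
8. battery cycle review 762 days ago vs limit 730 → not met
9. Part 107 recurrent training 540 days ago vs limit 365 → not met
Not met: 2, 3, 6, 8, 9

2, 3, 6, 8, 9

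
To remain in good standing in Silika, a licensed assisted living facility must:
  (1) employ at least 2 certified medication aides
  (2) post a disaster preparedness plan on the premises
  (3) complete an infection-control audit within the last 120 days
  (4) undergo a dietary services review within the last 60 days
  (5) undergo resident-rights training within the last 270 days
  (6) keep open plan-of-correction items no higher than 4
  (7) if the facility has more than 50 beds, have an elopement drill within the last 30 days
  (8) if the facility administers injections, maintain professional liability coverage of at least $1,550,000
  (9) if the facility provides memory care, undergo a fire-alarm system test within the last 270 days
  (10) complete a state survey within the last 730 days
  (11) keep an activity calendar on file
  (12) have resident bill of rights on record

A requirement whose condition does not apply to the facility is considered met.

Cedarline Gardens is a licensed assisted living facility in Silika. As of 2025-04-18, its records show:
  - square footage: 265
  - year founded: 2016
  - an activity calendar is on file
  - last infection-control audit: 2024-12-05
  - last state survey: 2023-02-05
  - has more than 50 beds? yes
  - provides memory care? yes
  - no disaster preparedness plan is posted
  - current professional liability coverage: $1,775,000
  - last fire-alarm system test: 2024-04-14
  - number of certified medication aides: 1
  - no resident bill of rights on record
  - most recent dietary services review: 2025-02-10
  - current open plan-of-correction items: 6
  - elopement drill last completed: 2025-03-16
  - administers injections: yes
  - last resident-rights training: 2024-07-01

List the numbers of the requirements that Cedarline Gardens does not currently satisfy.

1, 2, 3, 4, 5, 6, 7, 9, 10, 12

1. certified medication aides 1 < 2 → not met
2. disaster preparedness plan absent → not met
3. infection-control audit 134 days ago vs limit 120 → not met
4. dietary services review 67 days ago vs limit 60 → not met
5. resident-rights training 291 days ago vs limit 270 → not met
6. open plan-of-correction items 6 > 4 → not met
7. condition 'has more than 50 beds' holds; elopement drill 33 days ago vs limit 30 → not met
8. condition 'administers injections' holds; professional liability coverage $1,775,000 ≥ $1,550,000 → met
9. condition 'provides memory care' holds; fire-alarm system test 369 days ago vs limit 270 → not met
10. state survey 803 days ago vs limit 730 → not met
11. activity calendar present → met
12. resident bill of rights absent → not met
Not met: 1, 2, 3, 4, 5, 6, 7, 9, 10, 12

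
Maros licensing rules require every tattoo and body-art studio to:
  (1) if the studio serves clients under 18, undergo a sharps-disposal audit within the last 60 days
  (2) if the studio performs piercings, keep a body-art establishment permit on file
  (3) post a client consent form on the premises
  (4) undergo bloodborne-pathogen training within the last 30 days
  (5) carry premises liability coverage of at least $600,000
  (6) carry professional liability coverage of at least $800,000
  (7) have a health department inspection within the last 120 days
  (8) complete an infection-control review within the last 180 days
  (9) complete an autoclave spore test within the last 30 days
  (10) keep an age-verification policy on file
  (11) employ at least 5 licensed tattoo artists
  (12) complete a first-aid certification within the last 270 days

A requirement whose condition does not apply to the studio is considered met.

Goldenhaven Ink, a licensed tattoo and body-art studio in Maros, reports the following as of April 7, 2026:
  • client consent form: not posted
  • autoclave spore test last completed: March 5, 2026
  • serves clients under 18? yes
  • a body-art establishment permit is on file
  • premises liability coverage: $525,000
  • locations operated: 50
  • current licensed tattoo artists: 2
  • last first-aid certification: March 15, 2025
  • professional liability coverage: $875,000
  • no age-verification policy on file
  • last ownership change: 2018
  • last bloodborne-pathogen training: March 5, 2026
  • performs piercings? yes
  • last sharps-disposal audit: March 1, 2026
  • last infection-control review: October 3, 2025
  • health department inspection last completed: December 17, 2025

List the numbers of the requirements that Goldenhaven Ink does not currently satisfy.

1. condition 'serves clients under 18' holds; sharps-disposal audit 37 days ago vs limit 60 → met
2. condition 'performs piercings' holds; body-art establishment permit present → met
3. client consent form absent → not met
4. bloodborne-pathogen training 33 days ago vs limit 30 → not met
5. premises liability coverage $525,000 < $600,000 → not met
6. professional liability coverage $875,000 ≥ $800,000 → met
7. health department inspection 111 days ago vs limit 120 → met
8. infection-control review 186 days ago vs limit 180 → not met
9. autoclave spore test 33 days ago vs limit 30 → not met
10. age-verification policy absent → not met
11. licensed tattoo artists 2 < 5 → not met
12. first-aid certification 388 days ago vs limit 270 → not met
Not met: 3, 4, 5, 8, 9, 10, 11, 12

3, 4, 5, 8, 9, 10, 11, 12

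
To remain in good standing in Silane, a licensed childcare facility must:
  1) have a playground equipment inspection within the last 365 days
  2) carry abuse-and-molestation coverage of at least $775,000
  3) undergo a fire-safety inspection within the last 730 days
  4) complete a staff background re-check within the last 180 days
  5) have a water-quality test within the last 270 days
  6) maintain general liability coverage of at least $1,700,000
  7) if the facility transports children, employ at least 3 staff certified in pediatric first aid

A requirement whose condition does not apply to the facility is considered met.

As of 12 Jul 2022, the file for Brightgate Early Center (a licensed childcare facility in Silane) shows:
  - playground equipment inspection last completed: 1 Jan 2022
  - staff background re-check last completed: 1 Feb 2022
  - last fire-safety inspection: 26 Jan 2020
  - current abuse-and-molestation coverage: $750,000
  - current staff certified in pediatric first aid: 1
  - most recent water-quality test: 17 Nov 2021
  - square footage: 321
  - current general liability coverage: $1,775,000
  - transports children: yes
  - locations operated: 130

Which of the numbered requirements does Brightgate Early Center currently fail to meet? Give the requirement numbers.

2, 3, 7

1. playground equipment inspection 192 days ago vs limit 365 → met
2. abuse-and-molestation coverage $750,000 < $775,000 → not met
3. fire-safety inspection 898 days ago vs limit 730 → not met
4. staff background re-check 161 days ago vs limit 180 → met
5. water-quality test 237 days ago vs limit 270 → met
6. general liability coverage $1,775,000 ≥ $1,700,000 → met
7. condition 'transports children' holds; staff certified in pediatric first aid 1 < 3 → not met
Not met: 2, 3, 7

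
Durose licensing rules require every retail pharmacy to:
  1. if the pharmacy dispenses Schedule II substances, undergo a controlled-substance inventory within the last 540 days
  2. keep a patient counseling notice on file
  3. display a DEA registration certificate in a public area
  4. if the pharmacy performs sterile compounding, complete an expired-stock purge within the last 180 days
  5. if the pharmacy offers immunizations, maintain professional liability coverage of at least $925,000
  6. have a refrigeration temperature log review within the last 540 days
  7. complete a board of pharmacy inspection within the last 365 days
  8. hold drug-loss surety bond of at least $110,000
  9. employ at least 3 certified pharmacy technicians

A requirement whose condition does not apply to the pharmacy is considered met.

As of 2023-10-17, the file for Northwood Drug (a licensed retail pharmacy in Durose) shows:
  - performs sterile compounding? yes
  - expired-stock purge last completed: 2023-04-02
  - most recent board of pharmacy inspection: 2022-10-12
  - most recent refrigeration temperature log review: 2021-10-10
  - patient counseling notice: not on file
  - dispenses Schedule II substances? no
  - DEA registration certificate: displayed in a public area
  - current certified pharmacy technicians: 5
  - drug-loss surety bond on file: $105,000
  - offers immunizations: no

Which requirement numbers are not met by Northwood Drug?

2, 4, 6, 7, 8

1. condition 'dispenses Schedule II substances' does not hold → requirement n/a → met
2. patient counseling notice absent → not met
3. DEA registration certificate present → met
4. condition 'performs sterile compounding' holds; expired-stock purge 198 days ago vs limit 180 → not met
5. condition 'offers immunizations' does not hold → requirement n/a → met
6. refrigeration temperature log review 737 days ago vs limit 540 → not met
7. board of pharmacy inspection 370 days ago vs limit 365 → not met
8. drug-loss surety bond $105,000 < $110,000 → not met
9. certified pharmacy technicians 5 ≥ 3 → met
Not met: 2, 4, 6, 7, 8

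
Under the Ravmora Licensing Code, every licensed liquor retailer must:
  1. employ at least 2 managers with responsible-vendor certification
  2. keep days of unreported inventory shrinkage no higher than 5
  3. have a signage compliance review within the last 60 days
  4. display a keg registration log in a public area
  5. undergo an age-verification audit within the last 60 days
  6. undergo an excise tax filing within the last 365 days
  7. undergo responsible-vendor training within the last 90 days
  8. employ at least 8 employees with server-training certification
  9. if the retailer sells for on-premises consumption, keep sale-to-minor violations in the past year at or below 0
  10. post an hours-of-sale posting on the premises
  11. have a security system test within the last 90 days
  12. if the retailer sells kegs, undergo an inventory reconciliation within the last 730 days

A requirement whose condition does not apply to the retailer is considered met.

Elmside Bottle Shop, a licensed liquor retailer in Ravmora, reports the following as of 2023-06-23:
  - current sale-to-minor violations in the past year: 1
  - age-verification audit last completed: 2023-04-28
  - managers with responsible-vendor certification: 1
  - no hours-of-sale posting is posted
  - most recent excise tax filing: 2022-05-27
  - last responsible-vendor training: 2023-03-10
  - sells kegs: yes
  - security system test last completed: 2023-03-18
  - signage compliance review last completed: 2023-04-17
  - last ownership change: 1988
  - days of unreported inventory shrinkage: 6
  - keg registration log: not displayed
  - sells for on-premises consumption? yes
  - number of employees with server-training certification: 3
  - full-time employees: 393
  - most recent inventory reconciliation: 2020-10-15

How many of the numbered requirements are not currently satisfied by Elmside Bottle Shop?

11

1. managers with responsible-vendor certification 1 < 2 → not met
2. days of unreported inventory shrinkage 6 > 5 → not met
3. signage compliance review 67 days ago vs limit 60 → not met
4. keg registration log absent → not met
5. age-verification audit 56 days ago vs limit 60 → met
6. excise tax filing 392 days ago vs limit 365 → not met
7. responsible-vendor training 105 days ago vs limit 90 → not met
8. employees with server-training certification 3 < 8 → not met
9. condition 'sells for on-premises consumption' holds; sale-to-minor violations in the past year 1 > 0 → not met
10. hours-of-sale posting absent → not met
11. security system test 97 days ago vs limit 90 → not met
12. condition 'sells kegs' holds; inventory reconciliation 981 days ago vs limit 730 → not met
Not met: 11 of 12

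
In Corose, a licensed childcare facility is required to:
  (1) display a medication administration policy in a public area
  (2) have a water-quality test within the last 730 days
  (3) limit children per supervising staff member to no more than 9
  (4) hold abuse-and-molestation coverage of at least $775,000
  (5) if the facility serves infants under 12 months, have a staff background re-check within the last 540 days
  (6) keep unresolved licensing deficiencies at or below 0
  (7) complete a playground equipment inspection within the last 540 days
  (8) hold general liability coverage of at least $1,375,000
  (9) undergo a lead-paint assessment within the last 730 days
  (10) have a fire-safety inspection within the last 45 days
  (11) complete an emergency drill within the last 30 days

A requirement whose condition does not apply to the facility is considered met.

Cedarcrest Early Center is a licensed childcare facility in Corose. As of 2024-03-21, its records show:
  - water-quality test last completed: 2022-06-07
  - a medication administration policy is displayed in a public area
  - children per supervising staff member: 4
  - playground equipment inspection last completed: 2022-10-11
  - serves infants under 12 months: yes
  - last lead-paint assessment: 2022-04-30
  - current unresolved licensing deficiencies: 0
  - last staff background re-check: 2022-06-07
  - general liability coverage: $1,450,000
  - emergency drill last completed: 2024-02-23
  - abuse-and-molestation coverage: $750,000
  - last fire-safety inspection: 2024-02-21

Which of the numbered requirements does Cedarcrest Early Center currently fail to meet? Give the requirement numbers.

4, 5

1. medication administration policy present → met
2. water-quality test 653 days ago vs limit 730 → met
3. children per supervising staff member 4 ≤ 9 → met
4. abuse-and-molestation coverage $750,000 < $775,000 → not met
5. condition 'serves infants under 12 months' holds; staff background re-check 653 days ago vs limit 540 → not met
6. unresolved licensing deficiencies 0 ≤ 0 → met
7. playground equipment inspection 527 days ago vs limit 540 → met
8. general liability coverage $1,450,000 ≥ $1,375,000 → met
9. lead-paint assessment 691 days ago vs limit 730 → met
10. fire-safety inspection 29 days ago vs limit 45 → met
11. emergency drill 27 days ago vs limit 30 → met
Not met: 4, 5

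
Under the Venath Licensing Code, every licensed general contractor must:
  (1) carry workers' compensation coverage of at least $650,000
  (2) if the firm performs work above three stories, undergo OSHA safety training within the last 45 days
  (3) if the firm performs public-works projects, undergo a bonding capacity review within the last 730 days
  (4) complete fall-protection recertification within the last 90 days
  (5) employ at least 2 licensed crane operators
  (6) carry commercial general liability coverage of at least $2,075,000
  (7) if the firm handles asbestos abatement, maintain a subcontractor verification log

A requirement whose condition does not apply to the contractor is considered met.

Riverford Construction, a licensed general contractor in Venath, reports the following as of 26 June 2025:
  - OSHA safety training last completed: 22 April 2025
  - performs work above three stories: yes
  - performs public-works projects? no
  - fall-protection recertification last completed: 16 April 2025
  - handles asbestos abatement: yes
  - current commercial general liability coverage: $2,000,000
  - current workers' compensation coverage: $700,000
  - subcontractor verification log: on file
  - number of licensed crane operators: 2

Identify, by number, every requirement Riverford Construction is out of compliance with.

2, 6

1. workers' compensation coverage $700,000 ≥ $650,000 → met
2. condition 'performs work above three stories' holds; OSHA safety training 65 days ago vs limit 45 → not met
3. condition 'performs public-works projects' does not hold → requirement n/a → met
4. fall-protection recertification 71 days ago vs limit 90 → met
5. licensed crane operators 2 ≥ 2 → met
6. commercial general liability coverage $2,000,000 < $2,075,000 → not met
7. condition 'handles asbestos abatement' holds; subcontractor verification log present → met
Not met: 2, 6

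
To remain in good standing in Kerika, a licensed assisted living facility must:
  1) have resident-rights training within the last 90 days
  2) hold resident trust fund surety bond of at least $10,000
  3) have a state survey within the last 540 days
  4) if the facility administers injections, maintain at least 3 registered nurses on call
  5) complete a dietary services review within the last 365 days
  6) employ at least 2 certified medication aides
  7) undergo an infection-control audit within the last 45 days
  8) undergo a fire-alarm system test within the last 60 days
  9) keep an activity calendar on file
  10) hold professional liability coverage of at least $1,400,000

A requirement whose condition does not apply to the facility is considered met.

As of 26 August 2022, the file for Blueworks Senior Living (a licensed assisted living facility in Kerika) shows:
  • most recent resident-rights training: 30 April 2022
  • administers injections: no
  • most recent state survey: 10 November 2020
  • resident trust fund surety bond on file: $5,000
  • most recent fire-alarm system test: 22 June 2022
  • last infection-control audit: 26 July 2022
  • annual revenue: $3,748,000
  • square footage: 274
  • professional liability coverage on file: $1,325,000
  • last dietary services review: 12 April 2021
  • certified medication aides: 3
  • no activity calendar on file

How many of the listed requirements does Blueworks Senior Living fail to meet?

1. resident-rights training 118 days ago vs limit 90 → not met
2. resident trust fund surety bond $5,000 < $10,000 → not met
3. state survey 654 days ago vs limit 540 → not met
4. condition 'administers injections' does not hold → requirement n/a → met
5. dietary services review 501 days ago vs limit 365 → not met
6. certified medication aides 3 ≥ 2 → met
7. infection-control audit 31 days ago vs limit 45 → met
8. fire-alarm system test 65 days ago vs limit 60 → not met
9. activity calendar absent → not met
10. professional liability coverage $1,325,000 < $1,400,000 → not met
Not met: 7 of 10

7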